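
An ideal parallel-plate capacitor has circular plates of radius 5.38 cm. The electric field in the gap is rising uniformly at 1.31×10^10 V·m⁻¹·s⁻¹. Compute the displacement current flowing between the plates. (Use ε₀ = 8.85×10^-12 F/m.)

1.05×10^-3 A

With a uniform field, Φ_E = EA, so I_d = ε₀ A dE/dt = 1.05×10^-3 A.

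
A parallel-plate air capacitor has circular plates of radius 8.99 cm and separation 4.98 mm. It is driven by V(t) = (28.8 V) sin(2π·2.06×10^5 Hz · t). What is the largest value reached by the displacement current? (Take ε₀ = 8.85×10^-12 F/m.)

1.68×10^-3 A

(dE/dt)_max = V₀ω/d = 7.483×10^9 V/(m·s); ω = 2πf = 1.294×10^6 rad/s.
I_d,max = ε₀ A (dE/dt)_max = (8.85×10^-12)(0.02539)(7.483×10^9) = 1.68×10^-3 A.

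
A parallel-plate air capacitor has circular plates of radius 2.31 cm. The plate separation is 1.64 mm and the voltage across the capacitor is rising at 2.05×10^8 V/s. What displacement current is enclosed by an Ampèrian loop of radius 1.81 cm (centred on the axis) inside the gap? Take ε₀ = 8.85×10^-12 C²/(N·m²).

1.14×10^-3 A

dE/dt = (dV/dt)/d = 1.250×10^11 V/(m·s); I_d = ε₀(πR²)(dE/dt) = (8.85×10^-12)(1.676×10^-3)(1.250×10^11) = 1.854×10^-3 A.
Through an area πr² the displacement current is I_d·(πr²/πR²) = I_d (r/R)² = 1.14×10^-3 A.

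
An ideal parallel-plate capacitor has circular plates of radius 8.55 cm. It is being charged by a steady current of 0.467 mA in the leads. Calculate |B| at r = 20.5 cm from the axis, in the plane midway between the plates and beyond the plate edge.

4.56×10^-10 T

No conduction current crosses the gap, so I_d there equals the 4.67×10^-4 A in the leads.
With r > R the enclosed displacement current is the full I_d; B = μ₀ I_d / (2πr) = 4.56×10^-10 T.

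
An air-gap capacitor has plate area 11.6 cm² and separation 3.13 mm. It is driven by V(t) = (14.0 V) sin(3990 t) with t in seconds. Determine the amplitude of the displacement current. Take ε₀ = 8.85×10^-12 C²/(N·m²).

(dE/dt)_max = V₀ω/d = 1.785×10^7 V/(m·s); ω = 3990 rad/s.
I_d,max = ε₀ A (dE/dt)_max = (8.85×10^-12)(1.16×10^-3)(1.785×10^7) = 1.83×10^-7 A.

1.83×10^-7 A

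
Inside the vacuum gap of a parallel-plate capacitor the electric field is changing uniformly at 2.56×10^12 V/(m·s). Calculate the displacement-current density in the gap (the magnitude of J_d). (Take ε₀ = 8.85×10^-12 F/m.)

J_d = ε₀ ∂E/∂t, so J_d = 22.7 A/m².

22.7 A/m²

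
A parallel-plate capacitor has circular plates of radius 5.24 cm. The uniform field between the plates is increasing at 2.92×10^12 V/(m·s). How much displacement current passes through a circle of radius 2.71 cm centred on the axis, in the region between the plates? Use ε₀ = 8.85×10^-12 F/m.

Total displacement current: I_d = ε₀(πR²)(dE/dt) = (8.85×10^-12)(8.626×10^-3)(2.92×10^12) = 0.2229 A.
Since J_d is uniform, the enclosed fraction is (r/R)² = 0.2675, giving I_d,enc = 0.0596 A.

0.0596 A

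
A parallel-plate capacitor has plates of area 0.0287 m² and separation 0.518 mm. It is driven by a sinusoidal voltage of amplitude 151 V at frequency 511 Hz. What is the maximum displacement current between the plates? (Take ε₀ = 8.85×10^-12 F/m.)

2.38×10^-4 A

The displacement current equals the conduction current C dV/dt, which peaks at C V₀ ω.
With C = ε₀A/d = (8.85×10^-12)(0.0287)/(5.18×10^-4) = 4.903×10^-10 F and ω = 2πf = 3211 rad/s, I_d,max = (4.903×10^-10)(151)(3211) = 2.38×10^-4 A.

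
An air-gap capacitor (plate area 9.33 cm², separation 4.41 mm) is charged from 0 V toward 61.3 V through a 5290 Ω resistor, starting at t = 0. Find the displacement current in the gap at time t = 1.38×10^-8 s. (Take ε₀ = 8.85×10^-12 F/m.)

C = ε₀A/d = (8.85×10^-12)(9.33×10^-4)/(4.41×10^-3) = 1.872×10^-12 F, so τ = RC = 9.903×10^-9 s.
The conduction current is I(t) = (V₀/R) e^(−t/τ), and the displacement current between the plates equals it.
t/τ = 1.394; I_d = (61.3/5290) · e^(−1.394) = (0.01159)(0.2481) = 2.88×10^-3 A.

2.88×10^-3 A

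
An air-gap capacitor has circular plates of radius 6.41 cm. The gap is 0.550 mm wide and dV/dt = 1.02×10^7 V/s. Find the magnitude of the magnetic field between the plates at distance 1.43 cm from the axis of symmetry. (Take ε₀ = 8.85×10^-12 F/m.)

With E = V/d, dE/dt = 1.855×10^10 V/(m·s) and πR² = 0.01291 m², giving I_d = ε₀ πR² dE/dt = 2.119×10^-3 A.
An Ampèrian loop of radius r encloses a fraction (r/R)² of I_d. Then B·2πr = μ₀ I_d (r/R)², giving B = μ₀ I_d r/(2πR²) = 1.47×10^-9 T.

1.47×10^-9 T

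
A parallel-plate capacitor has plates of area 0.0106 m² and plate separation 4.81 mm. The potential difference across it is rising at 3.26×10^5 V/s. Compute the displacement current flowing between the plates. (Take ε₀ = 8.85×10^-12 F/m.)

The displacement current equals the charging current C dV/dt. With C = ε₀A/d = (8.85×10^-12)(0.0106)/(4.81×10^-3) = 1.950×10^-11 F, I_d = (1.950×10^-11)(3.26×10^5) = 6.36×10^-6 A.

6.36×10^-6 A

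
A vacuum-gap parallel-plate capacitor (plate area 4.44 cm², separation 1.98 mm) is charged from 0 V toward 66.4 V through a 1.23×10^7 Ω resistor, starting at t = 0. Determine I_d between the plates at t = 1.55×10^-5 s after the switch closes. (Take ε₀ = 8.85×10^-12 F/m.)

C = ε₀A/d = (8.85×10^-12)(4.44×10^-4)/(1.98×10^-3) = 1.985×10^-12 F and τ = RC = 2.442×10^-5 s. I_d in the gap equals the RC charging current.
I_d(t) = (V₀/R) e^(−t/τ) = 5.398×10^-6 · e^(−0.6347) = 2.86×10^-6 A.

2.86×10^-6 A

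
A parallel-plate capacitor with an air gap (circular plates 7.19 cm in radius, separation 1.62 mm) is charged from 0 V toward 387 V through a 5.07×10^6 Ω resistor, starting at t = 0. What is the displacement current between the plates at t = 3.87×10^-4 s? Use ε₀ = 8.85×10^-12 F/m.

3.23×10^-5 A

With C = ε₀A/d = (8.85×10^-12)(0.01624)/(1.62×10^-3) = 8.872×10^-11 F, the time constant is τ = RC = 4.498×10^-4 s, so t/τ = 0.8604 and e^(−t/τ) = 0.4230.
I_d = I_cond = (V₀/R) e^(−t/τ) = (7.633×10^-5)(0.4230) = 3.23×10^-5 A.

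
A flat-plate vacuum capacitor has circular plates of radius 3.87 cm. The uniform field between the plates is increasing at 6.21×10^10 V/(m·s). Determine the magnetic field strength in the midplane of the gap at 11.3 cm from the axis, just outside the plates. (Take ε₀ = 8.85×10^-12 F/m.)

4.58×10^-9 T

Total displacement current: I_d = ε₀(πR²)(dE/dt) = (8.85×10^-12)(4.705×10^-3)(6.21×10^10) = 2.586×10^-3 A.
With r > R the enclosed displacement current is the full I_d; B = μ₀ I_d / (2πr) = 4.58×10^-9 T.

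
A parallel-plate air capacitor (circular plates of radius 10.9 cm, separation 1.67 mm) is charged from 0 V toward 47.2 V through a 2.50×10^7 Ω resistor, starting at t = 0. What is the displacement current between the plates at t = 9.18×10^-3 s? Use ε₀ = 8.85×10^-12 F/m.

2.95×10^-7 A

C = ε₀A/d = (8.85×10^-12)(0.03733)/(1.67×10^-3) = 1.978×10^-10 F and τ = RC = 4.945×10^-3 s. I_d in the gap equals the RC charging current.
I_d(t) = (V₀/R) e^(−t/τ) = 1.888×10^-6 · e^(−1.856) = 2.95×10^-7 A.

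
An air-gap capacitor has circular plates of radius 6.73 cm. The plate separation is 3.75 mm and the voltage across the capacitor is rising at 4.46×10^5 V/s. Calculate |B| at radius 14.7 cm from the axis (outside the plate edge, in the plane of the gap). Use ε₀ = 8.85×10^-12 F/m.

With E = V/d, dE/dt = 1.189×10^8 V/(m·s) and πR² = 0.01423 m², giving I_d = ε₀ πR² dE/dt = 1.497×10^-5 A.
Outside the plates the loop encloses all of I_d, so B·2πr = μ₀ I_d and B = 2.04×10^-11 T.

2.04×10^-11 T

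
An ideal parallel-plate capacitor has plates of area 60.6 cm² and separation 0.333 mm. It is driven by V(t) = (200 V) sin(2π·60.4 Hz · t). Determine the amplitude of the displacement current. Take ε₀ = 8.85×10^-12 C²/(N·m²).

(dE/dt)_max = V₀ω/d = 2.279×10^8 V/(m·s); ω = 2πf = 379.5 rad/s.
I_d,max = ε₀ A (dE/dt)_max = (8.85×10^-12)(6.06×10^-3)(2.279×10^8) = 1.22×10^-5 A.

1.22×10^-5 A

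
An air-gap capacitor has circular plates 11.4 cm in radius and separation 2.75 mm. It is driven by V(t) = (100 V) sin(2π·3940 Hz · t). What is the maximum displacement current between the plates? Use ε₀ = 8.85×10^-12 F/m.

C = ε₀A/d = (8.85×10^-12)(0.04083)/(2.75×10^-3) = 1.314×10^-10 F; ω = 2πf = 2.476×10^4 rad/s.
I_d = C dV/dt, so |I_d|_max = C V₀ ω = (1.314×10^-10)(100)(2.476×10^4) = 3.25×10^-4 A.

3.25×10^-4 A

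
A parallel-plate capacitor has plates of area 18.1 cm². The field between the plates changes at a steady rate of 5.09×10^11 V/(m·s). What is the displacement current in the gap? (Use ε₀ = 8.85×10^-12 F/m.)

With a uniform field, Φ_E = EA, so I_d = ε₀ A dE/dt = 8.15×10^-3 A.

8.15×10^-3 A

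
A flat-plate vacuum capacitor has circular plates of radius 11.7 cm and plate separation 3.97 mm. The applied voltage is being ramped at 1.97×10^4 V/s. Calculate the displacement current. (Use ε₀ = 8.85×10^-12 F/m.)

E = V/d so dE/dt = (dV/dt)/d = 4.962×10^6 V/(m·s), and I_d = ε₀ A dE/dt = (8.85×10^-12)(0.04301)(4.962×10^6) = 1.89×10^-6 A.

1.89×10^-6 A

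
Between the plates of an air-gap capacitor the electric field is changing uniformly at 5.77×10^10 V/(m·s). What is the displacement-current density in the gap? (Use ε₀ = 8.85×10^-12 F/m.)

The displacement-current density is ε₀ ∂E/∂t = (8.85×10^-12)(5.77×10^10) = 0.511 A/m².

0.511 A/m²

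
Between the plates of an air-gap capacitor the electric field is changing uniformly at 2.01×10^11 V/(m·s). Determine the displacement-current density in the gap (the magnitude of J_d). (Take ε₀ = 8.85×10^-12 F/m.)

1.78 A/m²

J_d = ε₀ dE/dt = (8.85×10^-12)(2.01×10^11) = 1.78 A/m².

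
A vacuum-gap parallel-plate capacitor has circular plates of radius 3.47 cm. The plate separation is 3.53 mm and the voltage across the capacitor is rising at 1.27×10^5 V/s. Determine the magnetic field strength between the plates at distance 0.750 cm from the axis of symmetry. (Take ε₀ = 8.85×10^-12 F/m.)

With E = V/d, dE/dt = 3.598×10^7 V/(m·s) and πR² = 3.783×10^-3 m², giving I_d = ε₀ πR² dE/dt = 1.205×10^-6 A.
An Ampèrian loop of radius r encloses a fraction (r/R)² of I_d. Then B·2πr = μ₀ I_d (r/R)², giving B = μ₀ I_d r/(2πR²) = 1.50×10^-12 T.

1.50×10^-12 T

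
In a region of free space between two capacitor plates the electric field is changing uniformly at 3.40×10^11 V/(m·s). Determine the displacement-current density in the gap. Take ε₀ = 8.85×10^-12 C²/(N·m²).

J_d = ε₀ ∂E/∂t, so J_d = 3.01 A/m².

3.01 A/m²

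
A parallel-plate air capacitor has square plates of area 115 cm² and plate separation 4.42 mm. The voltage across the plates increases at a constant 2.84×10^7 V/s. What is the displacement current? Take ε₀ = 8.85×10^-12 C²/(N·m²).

The field between the plates is E = V/d, so dE/dt = (2.84×10^7)/(4.42×10^-3 m) = 6.425×10^9 V/(m·s).
I_d = ε₀ A (dE/dt) = (8.85×10^-12)(0.0115)(6.425×10^9) = 6.54×10^-4 A.

6.54×10^-4 A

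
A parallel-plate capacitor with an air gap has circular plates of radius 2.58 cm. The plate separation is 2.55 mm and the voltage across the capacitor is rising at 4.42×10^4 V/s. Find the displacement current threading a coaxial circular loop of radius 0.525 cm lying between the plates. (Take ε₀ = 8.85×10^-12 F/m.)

1.33×10^-8 A

dE/dt = (dV/dt)/d = 1.733×10^7 V/(m·s); I_d = ε₀(πR²)(dE/dt) = (8.85×10^-12)(2.091×10^-3)(1.733×10^7) = 3.207×10^-7 A.
The field is uniform, so I_d,enc = I_d (r/R)² = (3.207×10^-7)(0.525/2.58)² = 1.33×10^-8 A.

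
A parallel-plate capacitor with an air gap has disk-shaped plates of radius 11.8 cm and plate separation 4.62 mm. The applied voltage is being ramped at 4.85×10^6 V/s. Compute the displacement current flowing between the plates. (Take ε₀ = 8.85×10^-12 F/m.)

C = ε₀A/d = (8.85×10^-12)(0.04374)/(4.62×10^-3) = 8.379×10^-11 F.
I_d = C dV/dt = (8.379×10^-11)(4.85×10^6) = 4.06×10^-4 A.

4.06×10^-4 A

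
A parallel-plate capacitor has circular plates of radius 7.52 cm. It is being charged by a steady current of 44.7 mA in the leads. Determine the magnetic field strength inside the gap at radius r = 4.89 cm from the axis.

Between the plates the displacement current equals the wire current: I_d = 44.7 mA = 0.0447 A.
∮B·dl = μ₀ I_d,enc with I_d,enc = I_d r²/R² = 0.01890 A; so B = μ₀ I_d,enc/(2πr) = 7.73×10^-8 T.

7.73×10^-8 T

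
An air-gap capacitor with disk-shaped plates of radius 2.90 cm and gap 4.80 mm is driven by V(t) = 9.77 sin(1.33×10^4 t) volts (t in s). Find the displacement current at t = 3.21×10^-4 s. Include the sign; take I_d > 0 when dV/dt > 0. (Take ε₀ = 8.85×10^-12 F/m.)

-2.71×10^-7 A

C = ε₀A/d = (8.85×10^-12)(2.642×10^-3)/(4.80×10^-3) = 4.871×10^-12 F. dV/dt = V₀ω·cos(ωt); at ωt = 4.2693 rad this factor is -0.4287.
I_d = C dV/dt = (4.871×10^-12)(9.77)(1.33×10^4)(-0.4287) = -2.71×10^-7 A.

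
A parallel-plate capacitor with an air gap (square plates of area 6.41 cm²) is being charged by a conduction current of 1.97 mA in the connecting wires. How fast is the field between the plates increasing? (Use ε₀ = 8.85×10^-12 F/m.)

By continuity, I_d in the gap equals the 1.97 mA flowing in the wire.
Inverting I_d = ε₀ A dE/dt gives dE/dt = 1.97×10^-3 / (8.85×10^-12 · 6.41×10^-4) = 3.47×10^11 V/(m·s).

3.47×10^11 V/(m·s)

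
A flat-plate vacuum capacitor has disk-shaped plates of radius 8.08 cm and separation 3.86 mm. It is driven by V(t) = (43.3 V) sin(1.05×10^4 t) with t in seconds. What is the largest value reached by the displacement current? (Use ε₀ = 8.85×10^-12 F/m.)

2.14×10^-5 A

C = ε₀A/d = (8.85×10^-12)(0.02051)/(3.86×10^-3) = 4.702×10^-11 F; ω = 1.05×10^4 rad/s.
I_d = C dV/dt, so |I_d|_max = C V₀ ω = (4.702×10^-11)(43.3)(1.05×10^4) = 2.14×10^-5 A.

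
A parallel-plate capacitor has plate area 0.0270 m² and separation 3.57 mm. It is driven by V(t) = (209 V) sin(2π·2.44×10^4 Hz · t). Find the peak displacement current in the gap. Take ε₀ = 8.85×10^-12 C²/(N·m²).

2.14×10^-3 A

C = ε₀A/d = (8.85×10^-12)(0.0270)/(3.57×10^-3) = 6.693×10^-11 F; ω = 2πf = 1.533×10^5 rad/s.
I_d = C dV/dt, so |I_d|_max = C V₀ ω = (6.693×10^-11)(209)(1.533×10^5) = 2.14×10^-3 A.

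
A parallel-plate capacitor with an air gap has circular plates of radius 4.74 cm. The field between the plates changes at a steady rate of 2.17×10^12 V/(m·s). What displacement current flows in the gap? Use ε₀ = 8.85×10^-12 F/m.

0.136 A

With a uniform field, Φ_E = EA, so I_d = ε₀ A dE/dt = 0.136 A.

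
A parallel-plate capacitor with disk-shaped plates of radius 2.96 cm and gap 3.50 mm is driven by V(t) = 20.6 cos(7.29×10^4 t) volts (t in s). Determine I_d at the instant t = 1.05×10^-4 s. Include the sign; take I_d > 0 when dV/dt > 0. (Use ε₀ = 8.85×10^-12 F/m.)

-1.02×10^-5 A

dE/dt = (V₀ω/d)·−sin(ωt) with ωt = 7.6545 rad: (20.6)(7.29×10^4)(-0.9802)/(3.50×10^-3) = -4.206×10^8 V/(m·s).
I_d = ε₀ A dE/dt = (8.85×10^-12)(2.753×10^-3)(-4.206×10^8) = -1.02×10^-5 A.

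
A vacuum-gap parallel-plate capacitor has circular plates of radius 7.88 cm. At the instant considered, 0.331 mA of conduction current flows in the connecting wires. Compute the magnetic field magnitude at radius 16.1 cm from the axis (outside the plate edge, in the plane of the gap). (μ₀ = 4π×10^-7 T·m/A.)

4.11×10^-10 T

No conduction current crosses the gap, so I_d there equals the 3.31×10^-4 A in the leads.
For r ≥ R the full I_d is enclosed: B = μ₀ I_d/(2πr) = (4π×10^-7)(3.31×10^-4)/(2π·0.161) = 4.11×10^-10 T.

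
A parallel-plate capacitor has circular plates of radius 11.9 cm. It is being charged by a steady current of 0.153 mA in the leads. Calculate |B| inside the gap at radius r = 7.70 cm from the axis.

1.66×10^-10 T

Between the plates the displacement current equals the wire current: I_d = 0.153 mA = 1.53×10^-4 A.
An Ampèrian loop of radius r encloses a fraction (r/R)² of I_d. Then B·2πr = μ₀ I_d (r/R)², giving B = μ₀ I_d r/(2πR²) = 1.66×10^-10 T.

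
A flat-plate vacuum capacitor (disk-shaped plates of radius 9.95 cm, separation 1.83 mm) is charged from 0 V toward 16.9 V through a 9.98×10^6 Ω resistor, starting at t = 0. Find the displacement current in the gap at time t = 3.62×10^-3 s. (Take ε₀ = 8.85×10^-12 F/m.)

1.52×10^-7 A

With C = ε₀A/d = (8.85×10^-12)(0.03110)/(1.83×10^-3) = 1.504×10^-10 F, the time constant is τ = RC = 1.501×10^-3 s, so t/τ = 2.412 and e^(−t/τ) = 0.08964.
I_d = I_cond = (V₀/R) e^(−t/τ) = (1.693×10^-6)(0.08964) = 1.52×10^-7 A.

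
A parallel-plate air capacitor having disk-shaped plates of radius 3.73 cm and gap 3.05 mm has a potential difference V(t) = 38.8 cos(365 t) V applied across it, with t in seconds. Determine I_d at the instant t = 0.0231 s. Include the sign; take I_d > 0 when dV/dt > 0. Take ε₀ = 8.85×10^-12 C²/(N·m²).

dE/dt = (V₀ω/d)·−sin(ωt) with ωt = 8.4315 rad: (38.8)(365)(-0.8378)/(3.05×10^-3) = -3.890×10^6 V/(m·s).
I_d = ε₀ A dE/dt = (8.85×10^-12)(4.371×10^-3)(-3.890×10^6) = -1.50×10^-7 A.

-1.50×10^-7 A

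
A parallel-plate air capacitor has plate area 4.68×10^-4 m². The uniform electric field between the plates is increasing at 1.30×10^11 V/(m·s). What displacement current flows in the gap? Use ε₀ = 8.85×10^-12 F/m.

5.38×10^-4 A

The displacement current is ε₀ times dΦ_E/dt = ε₀ A dE/dt = (8.85×10^-12)(4.68×10^-4)(1.30×10^11) = 5.38×10^-4 A.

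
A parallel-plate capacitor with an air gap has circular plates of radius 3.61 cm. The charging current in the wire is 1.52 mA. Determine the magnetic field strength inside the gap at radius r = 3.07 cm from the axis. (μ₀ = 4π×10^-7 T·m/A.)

7.16×10^-9 T

By continuity the displacement current in the gap matches the conduction current: I_d = 1.52×10^-3 A.
∮B·dl = μ₀ I_d,enc with I_d,enc = I_d r²/R² = 1.099×10^-3 A; so B = μ₀ I_d,enc/(2πr) = 7.16×10^-9 T.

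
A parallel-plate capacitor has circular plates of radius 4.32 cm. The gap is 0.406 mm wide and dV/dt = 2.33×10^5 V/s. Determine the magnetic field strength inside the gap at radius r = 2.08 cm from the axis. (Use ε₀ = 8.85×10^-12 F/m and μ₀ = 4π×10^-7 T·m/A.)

dE/dt = (dV/dt)/d = 5.739×10^8 V/(m·s); I_d = ε₀(πR²)(dE/dt) = (8.85×10^-12)(5.863×10^-3)(5.739×10^8) = 2.978×10^-5 A.
∮B·dl = μ₀ I_d,enc with I_d,enc = I_d r²/R² = 6.904×10^-6 A; so B = μ₀ I_d,enc/(2πr) = 6.64×10^-11 T.

6.64×10^-11 T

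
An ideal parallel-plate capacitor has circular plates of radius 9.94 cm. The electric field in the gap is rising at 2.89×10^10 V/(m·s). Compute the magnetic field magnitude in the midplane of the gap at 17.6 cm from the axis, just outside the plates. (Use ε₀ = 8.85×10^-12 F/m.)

9.02×10^-9 T

Through the whole plate area (πR² = 0.03104 m²), I_d = ε₀ πR² dE/dt = 7.939×10^-3 A.
For r ≥ R the full I_d is enclosed: B = μ₀ I_d/(2πr) = (4π×10^-7)(7.939×10^-3)/(2π·0.176) = 9.02×10^-9 T.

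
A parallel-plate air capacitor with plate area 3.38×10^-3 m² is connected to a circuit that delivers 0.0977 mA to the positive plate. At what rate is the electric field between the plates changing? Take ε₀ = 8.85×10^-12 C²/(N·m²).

3.27×10^9 V/(m·s)

Charge continuity gives I_d = I = 9.77×10^-5 A between the plates.
Since I_d = ε₀ A dE/dt, dE/dt = I_d/(ε₀A) = (9.77×10^-5)/((8.85×10^-12)(3.38×10^-3)) = 3.27×10^9 V/(m·s).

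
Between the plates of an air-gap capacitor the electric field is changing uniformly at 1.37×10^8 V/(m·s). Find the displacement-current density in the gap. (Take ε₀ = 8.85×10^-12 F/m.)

J_d = ε₀ ∂E/∂t, so J_d = 1.21×10^-3 A/m².

1.21×10^-3 A/m²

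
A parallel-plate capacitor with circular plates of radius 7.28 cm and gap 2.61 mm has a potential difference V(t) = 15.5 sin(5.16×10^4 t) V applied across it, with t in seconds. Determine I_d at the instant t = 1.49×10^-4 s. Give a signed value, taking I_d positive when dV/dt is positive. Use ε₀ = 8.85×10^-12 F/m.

7.44×10^-6 A

dV/dt = (15.5)(5.16×10^4)·cos(7.6884) = 1.318×10^5 V/s.
I_d = C dV/dt with C = ε₀A/d = (8.85×10^-12)(0.01665)/(2.61×10^-3) = 5.646×10^-11 F, so I_d = (5.646×10^-11)(1.318×10^5) = 7.44×10^-6 A.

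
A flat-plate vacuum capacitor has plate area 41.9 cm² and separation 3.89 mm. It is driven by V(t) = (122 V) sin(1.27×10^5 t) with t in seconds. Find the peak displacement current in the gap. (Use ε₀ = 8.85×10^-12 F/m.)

1.48×10^-4 A

C = ε₀A/d = (8.85×10^-12)(4.19×10^-3)/(3.89×10^-3) = 9.533×10^-12 F; ω = 1.27×10^5 rad/s.
I_d = C dV/dt, so |I_d|_max = C V₀ ω = (9.533×10^-12)(122)(1.27×10^5) = 1.48×10^-4 A.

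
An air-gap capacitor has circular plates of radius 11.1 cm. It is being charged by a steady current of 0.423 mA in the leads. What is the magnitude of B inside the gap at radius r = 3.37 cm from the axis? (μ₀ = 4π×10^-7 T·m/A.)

2.31×10^-10 T

Between the plates the displacement current equals the wire current: I_d = 0.423 mA = 4.23×10^-4 A.
For r < R the Ampère–Maxwell law gives B(2πr) = μ₀ I_d (r²/R²), so B = μ₀ I_d r/(2πR²) = (4π×10^-7)(4.23×10^-4)(0.0337)/(2π·0.111²) = 2.31×10^-10 T.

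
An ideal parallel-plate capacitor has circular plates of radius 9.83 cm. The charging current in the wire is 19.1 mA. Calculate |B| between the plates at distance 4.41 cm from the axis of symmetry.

No conduction current crosses the gap, so I_d there equals the 0.0191 A in the leads.
For r < R the Ampère–Maxwell law gives B(2πr) = μ₀ I_d (r²/R²), so B = μ₀ I_d r/(2πR²) = (4π×10^-7)(0.0191)(0.0441)/(2π·0.0983²) = 1.74×10^-8 T.

1.74×10^-8 T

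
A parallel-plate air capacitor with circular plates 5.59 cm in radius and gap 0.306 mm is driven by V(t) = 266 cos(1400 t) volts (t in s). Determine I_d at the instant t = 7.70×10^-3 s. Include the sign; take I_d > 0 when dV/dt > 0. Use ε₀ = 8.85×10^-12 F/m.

1.03×10^-4 A

C = ε₀A/d = (8.85×10^-12)(9.817×10^-3)/(3.06×10^-4) = 2.839×10^-10 F. dV/dt = V₀ω·−sin(ωt); at ωt = 10.78 rad this factor is 0.9769.
I_d = C dV/dt = (2.839×10^-10)(266)(1400)(0.9769) = 1.03×10^-4 A.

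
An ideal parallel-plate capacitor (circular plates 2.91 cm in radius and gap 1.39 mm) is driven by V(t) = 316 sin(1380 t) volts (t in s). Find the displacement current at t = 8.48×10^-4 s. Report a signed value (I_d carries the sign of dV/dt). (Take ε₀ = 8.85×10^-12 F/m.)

C = ε₀A/d = (8.85×10^-12)(2.660×10^-3)/(1.39×10^-3) = 1.694×10^-11 F. dV/dt = V₀ω·cos(ωt); at ωt = 1.17024 rad this factor is 0.3899.
I_d = C dV/dt = (1.694×10^-11)(316)(1380)(0.3899) = 2.88×10^-6 A.

2.88×10^-6 A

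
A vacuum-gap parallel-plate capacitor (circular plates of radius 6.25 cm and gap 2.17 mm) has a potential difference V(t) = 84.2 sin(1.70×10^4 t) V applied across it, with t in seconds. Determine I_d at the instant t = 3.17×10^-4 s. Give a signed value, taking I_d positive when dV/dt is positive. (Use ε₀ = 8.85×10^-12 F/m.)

dV/dt = (84.2)(1.70×10^4)·cos(5.389) = 8.963×10^5 V/s.
I_d = C dV/dt with C = ε₀A/d = (8.85×10^-12)(0.01227)/(2.17×10^-3) = 5.004×10^-11 F, so I_d = (5.004×10^-11)(8.963×10^5) = 4.49×10^-5 A.

4.49×10^-5 A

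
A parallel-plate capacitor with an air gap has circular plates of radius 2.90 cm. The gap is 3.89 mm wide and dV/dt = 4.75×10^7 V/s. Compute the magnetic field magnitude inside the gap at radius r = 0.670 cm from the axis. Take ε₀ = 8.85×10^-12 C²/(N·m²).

4.55×10^-10 T

With E = V/d, dE/dt = 1.221×10^10 V/(m·s) and πR² = 2.642×10^-3 m², giving I_d = ε₀ πR² dE/dt = 2.855×10^-4 A.
An Ampèrian loop of radius r encloses a fraction (r/R)² of I_d. Then B·2πr = μ₀ I_d (r/R)², giving B = μ₀ I_d r/(2πR²) = 4.55×10^-10 T.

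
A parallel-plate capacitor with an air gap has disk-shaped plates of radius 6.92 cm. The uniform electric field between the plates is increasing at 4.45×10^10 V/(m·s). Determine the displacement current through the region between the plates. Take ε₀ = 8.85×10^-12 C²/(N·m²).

5.92×10^-3 A

I_d = ε₀ A (dE/dt) = (8.85×10^-12)(0.01504 m²)(4.45×10^10) = 5.92×10^-3 A.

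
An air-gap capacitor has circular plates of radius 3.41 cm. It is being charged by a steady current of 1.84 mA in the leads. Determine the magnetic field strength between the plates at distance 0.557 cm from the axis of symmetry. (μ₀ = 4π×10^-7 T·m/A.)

1.76×10^-9 T

No conduction current crosses the gap, so I_d there equals the 1.84×10^-3 A in the leads.
∮B·dl = μ₀ I_d,enc with I_d,enc = I_d r²/R² = 4.909×10^-5 A; so B = μ₀ I_d,enc/(2πr) = 1.76×10^-9 T.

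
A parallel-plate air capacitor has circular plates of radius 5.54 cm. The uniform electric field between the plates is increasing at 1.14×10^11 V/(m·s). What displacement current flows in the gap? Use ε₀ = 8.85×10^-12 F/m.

9.73×10^-3 A

I_d = ε₀ A (dE/dt) = (8.85×10^-12)(9.642×10^-3 m²)(1.14×10^11) = 9.73×10^-3 A.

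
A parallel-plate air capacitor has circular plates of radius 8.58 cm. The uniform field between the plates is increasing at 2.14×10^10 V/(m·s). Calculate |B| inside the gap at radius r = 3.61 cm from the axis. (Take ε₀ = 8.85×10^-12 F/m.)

4.30×10^-9 T

Through the whole plate area (πR² = 0.02313 m²), I_d = ε₀ πR² dE/dt = 4.381×10^-3 A.
For r < R the Ampère–Maxwell law gives B(2πr) = μ₀ I_d (r²/R²), so B = μ₀ I_d r/(2πR²) = (4π×10^-7)(4.381×10^-3)(0.0361)/(2π·0.0858²) = 4.30×10^-9 T.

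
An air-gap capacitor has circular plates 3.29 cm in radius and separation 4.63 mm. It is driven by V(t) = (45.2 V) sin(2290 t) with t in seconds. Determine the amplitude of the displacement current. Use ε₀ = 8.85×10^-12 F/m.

C = ε₀A/d = (8.85×10^-12)(3.400×10^-3)/(4.63×10^-3) = 6.499×10^-12 F; ω = 2290 rad/s.
I_d = C dV/dt, so |I_d|_max = C V₀ ω = (6.499×10^-12)(45.2)(2290) = 6.73×10^-7 A.

6.73×10^-7 A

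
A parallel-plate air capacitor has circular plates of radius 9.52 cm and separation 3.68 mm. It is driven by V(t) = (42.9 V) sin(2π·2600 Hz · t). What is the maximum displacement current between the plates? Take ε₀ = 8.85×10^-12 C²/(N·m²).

The displacement current equals the conduction current C dV/dt, which peaks at C V₀ ω.
With C = ε₀A/d = (8.85×10^-12)(0.02847)/(3.68×10^-3) = 6.847×10^-11 F and ω = 2πf = 1.634×10^4 rad/s, I_d,max = (6.847×10^-11)(42.9)(1.634×10^4) = 4.80×10^-5 A.

4.80×10^-5 A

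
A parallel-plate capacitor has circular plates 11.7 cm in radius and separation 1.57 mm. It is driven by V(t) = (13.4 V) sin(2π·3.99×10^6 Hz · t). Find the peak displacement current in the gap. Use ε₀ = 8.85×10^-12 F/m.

0.0814 A

C = ε₀A/d = (8.85×10^-12)(0.04301)/(1.57×10^-3) = 2.424×10^-10 F; ω = 2πf = 2.507×10^7 rad/s.
I_d = C dV/dt, so |I_d|_max = C V₀ ω = (2.424×10^-10)(13.4)(2.507×10^7) = 0.0814 A.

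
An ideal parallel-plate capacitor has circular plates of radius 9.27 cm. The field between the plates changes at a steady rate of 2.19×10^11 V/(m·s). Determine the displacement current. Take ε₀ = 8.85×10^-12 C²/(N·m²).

The displacement current is ε₀ times dΦ_E/dt = ε₀ A dE/dt = (8.85×10^-12)(0.02700)(2.19×10^11) = 0.0523 A.

0.0523 A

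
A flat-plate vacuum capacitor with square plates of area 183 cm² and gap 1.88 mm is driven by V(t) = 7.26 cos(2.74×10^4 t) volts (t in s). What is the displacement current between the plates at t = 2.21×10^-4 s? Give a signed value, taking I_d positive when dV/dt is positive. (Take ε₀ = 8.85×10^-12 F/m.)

dV/dt = (7.26)(2.74×10^4)·−sin(6.0554) = 4.492×10^4 V/s.
I_d = C dV/dt with C = ε₀A/d = (8.85×10^-12)(0.0183)/(1.88×10^-3) = 8.615×10^-11 F, so I_d = (8.615×10^-11)(4.492×10^4) = 3.87×10^-6 A.

3.87×10^-6 A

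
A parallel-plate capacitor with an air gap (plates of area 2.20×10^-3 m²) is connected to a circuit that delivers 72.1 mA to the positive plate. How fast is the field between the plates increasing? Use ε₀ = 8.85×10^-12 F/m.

The displacement current between the plates equals the conduction current, I_d = 72.1 mA.
Inverting I_d = ε₀ A dE/dt gives dE/dt = 0.0721 / (8.85×10^-12 · 2.20×10^-3) = 3.70×10^12 V/(m·s).

3.70×10^12 V/(m·s)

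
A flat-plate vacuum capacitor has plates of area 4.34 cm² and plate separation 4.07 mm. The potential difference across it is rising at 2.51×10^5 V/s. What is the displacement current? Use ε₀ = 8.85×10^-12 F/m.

2.37×10^-7 A

The field between the plates is E = V/d, so dE/dt = (2.51×10^5)/(4.07×10^-3 m) = 6.167×10^7 V/(m·s).
I_d = ε₀ A (dE/dt) = (8.85×10^-12)(4.34×10^-4)(6.167×10^7) = 2.37×10^-7 A.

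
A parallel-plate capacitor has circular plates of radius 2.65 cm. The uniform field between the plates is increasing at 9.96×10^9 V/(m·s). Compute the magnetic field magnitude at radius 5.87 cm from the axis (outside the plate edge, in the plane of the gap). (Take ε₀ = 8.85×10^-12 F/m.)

6.63×10^-10 T

Total displacement current: I_d = ε₀(πR²)(dE/dt) = (8.85×10^-12)(2.206×10^-3)(9.96×10^9) = 1.945×10^-4 A.
With r > R the enclosed displacement current is the full I_d; B = μ₀ I_d / (2πr) = 6.63×10^-10 T.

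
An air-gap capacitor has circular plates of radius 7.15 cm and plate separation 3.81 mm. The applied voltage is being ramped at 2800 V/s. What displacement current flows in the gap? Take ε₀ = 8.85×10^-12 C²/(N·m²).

1.04×10^-7 A

The displacement current equals the charging current C dV/dt. With C = ε₀A/d = (8.85×10^-12)(0.01606)/(3.81×10^-3) = 3.730×10^-11 F, I_d = (3.730×10^-11)(2800) = 1.04×10^-7 A.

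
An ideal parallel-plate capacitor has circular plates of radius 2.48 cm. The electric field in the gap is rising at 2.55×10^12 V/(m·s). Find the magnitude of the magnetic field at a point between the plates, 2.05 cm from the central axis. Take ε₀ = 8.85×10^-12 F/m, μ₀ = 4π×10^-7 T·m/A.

2.91×10^-7 T

I_d = ε₀ dΦ_E/dt = ε₀ πR² (dE/dt) = (8.85×10^-12)(1.932×10^-3)(2.55×10^12) = 0.04360 A through the full plate area.
∮B·dl = μ₀ I_d,enc with I_d,enc = I_d r²/R² = 0.02979 A; so B = μ₀ I_d,enc/(2πr) = 2.91×10^-7 T.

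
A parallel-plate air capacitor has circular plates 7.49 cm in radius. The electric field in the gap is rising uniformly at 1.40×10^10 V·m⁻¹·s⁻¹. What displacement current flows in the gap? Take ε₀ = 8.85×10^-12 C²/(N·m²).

2.18×10^-3 A

The displacement current is ε₀ times dΦ_E/dt = ε₀ A dE/dt = (8.85×10^-12)(0.01762)(1.40×10^10) = 2.18×10^-3 A.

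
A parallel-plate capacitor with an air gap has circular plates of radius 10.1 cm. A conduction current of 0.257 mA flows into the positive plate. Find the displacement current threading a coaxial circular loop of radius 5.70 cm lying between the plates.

Between the plates the displacement current equals the wire current: I_d = 0.257 mA = 2.57×10^-4 A.
Through an area πr² the displacement current is I_d·(πr²/πR²) = I_d (r/R)² = 8.19×10^-5 A.

8.19×10^-5 A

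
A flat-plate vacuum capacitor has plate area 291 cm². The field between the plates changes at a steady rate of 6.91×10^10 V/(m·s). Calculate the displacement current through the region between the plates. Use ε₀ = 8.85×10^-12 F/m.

0.0178 A

The displacement current is ε₀ times dΦ_E/dt = ε₀ A dE/dt = (8.85×10^-12)(0.0291)(6.91×10^10) = 0.0178 A.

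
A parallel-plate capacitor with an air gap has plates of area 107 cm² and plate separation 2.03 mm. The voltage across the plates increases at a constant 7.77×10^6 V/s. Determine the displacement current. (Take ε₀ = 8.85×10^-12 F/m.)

The field between the plates is E = V/d, so dE/dt = (7.77×10^6)/(2.03×10^-3 m) = 3.828×10^9 V/(m·s).
I_d = ε₀ A (dE/dt) = (8.85×10^-12)(0.0107)(3.828×10^9) = 3.62×10^-4 A.

3.62×10^-4 A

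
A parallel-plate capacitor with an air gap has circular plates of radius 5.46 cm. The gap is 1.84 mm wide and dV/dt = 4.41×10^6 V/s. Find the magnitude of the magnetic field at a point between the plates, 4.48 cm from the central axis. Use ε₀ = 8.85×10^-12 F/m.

dE/dt = (dV/dt)/d = 2.397×10^9 V/(m·s); I_d = ε₀(πR²)(dE/dt) = (8.85×10^-12)(9.366×10^-3)(2.397×10^9) = 1.987×10^-4 A.
For r < R the Ampère–Maxwell law gives B(2πr) = μ₀ I_d (r²/R²), so B = μ₀ I_d r/(2πR²) = (4π×10^-7)(1.987×10^-4)(0.0448)/(2π·0.0546²) = 5.97×10^-10 T.

5.97×10^-10 T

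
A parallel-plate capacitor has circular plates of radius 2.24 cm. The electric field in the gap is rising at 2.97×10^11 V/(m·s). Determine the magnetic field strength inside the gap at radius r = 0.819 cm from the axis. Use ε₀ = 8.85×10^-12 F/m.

1.35×10^-8 T

I_d = ε₀ dΦ_E/dt = ε₀ πR² (dE/dt) = (8.85×10^-12)(1.576×10^-3)(2.97×10^11) = 4.142×10^-3 A through the full plate area.
∮B·dl = μ₀ I_d,enc with I_d,enc = I_d r²/R² = 5.537×10^-4 A; so B = μ₀ I_d,enc/(2πr) = 1.35×10^-8 T.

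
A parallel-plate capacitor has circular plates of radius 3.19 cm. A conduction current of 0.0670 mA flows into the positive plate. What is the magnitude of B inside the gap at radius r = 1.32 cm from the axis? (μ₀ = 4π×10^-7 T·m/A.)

Between the plates the displacement current equals the wire current: I_d = 0.0670 mA = 6.70×10^-5 A.
∮B·dl = μ₀ I_d,enc with I_d,enc = I_d r²/R² = 1.147×10^-5 A; so B = μ₀ I_d,enc/(2πr) = 1.74×10^-10 T.

1.74×10^-10 T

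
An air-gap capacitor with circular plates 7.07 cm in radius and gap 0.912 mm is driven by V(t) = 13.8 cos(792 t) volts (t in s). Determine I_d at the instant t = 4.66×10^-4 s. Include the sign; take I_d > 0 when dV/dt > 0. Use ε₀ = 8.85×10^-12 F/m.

C = ε₀A/d = (8.85×10^-12)(0.01570)/(9.12×10^-4) = 1.524×10^-10 F. dV/dt = V₀ω·−sin(ωt); at ωt = 0.369072 rad this factor is -0.3608.
I_d = C dV/dt = (1.524×10^-10)(13.8)(792)(-0.3608) = -6.01×10^-7 A.

-6.01×10^-7 A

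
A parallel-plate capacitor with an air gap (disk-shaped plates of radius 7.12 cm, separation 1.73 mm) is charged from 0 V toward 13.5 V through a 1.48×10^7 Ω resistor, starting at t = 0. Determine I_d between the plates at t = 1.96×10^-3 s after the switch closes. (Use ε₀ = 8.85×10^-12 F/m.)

With C = ε₀A/d = (8.85×10^-12)(0.01593)/(1.73×10^-3) = 8.149×10^-11 F, the time constant is τ = RC = 1.206×10^-3 s, so t/τ = 1.625 and e^(−t/τ) = 0.1969.
I_d = I_cond = (V₀/R) e^(−t/τ) = (9.122×10^-7)(0.1969) = 1.80×10^-7 A.

1.80×10^-7 A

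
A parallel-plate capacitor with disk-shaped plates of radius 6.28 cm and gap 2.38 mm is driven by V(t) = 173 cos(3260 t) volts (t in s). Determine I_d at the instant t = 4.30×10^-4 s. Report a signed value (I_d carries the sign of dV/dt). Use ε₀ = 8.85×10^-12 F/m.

-2.56×10^-5 A

dV/dt = (173)(3260)·−sin(1.4018) = -5.559×10^5 V/s.
I_d = C dV/dt with C = ε₀A/d = (8.85×10^-12)(0.01239)/(2.38×10^-3) = 4.607×10^-11 F, so I_d = (4.607×10^-11)(-5.559×10^5) = -2.56×10^-5 A.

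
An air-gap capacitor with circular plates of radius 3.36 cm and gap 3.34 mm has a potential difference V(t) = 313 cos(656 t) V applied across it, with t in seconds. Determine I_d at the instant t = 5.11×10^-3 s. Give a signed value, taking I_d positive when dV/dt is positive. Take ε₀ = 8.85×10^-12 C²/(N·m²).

dE/dt = (V₀ω/d)·−sin(ωt) with ωt = 3.35216 rad: (313)(656)(0.2090)/(3.34×10^-3) = 1.285×10^7 V/(m·s).
I_d = ε₀ A dE/dt = (8.85×10^-12)(3.547×10^-3)(1.285×10^7) = 4.03×10^-7 A.

4.03×10^-7 A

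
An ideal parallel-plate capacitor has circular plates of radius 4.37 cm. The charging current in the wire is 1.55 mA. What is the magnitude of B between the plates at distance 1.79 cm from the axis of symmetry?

By continuity the displacement current in the gap matches the conduction current: I_d = 1.55×10^-3 A.
For r < R the Ampère–Maxwell law gives B(2πr) = μ₀ I_d (r²/R²), so B = μ₀ I_d r/(2πR²) = (4π×10^-7)(1.55×10^-3)(0.0179)/(2π·0.0437²) = 2.91×10^-9 T.

2.91×10^-9 T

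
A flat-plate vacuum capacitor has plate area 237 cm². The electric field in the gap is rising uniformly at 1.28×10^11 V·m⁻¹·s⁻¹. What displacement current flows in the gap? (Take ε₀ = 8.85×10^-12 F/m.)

The displacement current is ε₀ times dΦ_E/dt = ε₀ A dE/dt = (8.85×10^-12)(0.0237)(1.28×10^11) = 0.0268 A.

0.0268 A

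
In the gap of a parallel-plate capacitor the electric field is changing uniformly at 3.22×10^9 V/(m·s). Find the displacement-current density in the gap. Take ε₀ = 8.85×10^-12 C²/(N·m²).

0.0285 A/m²

J_d = ε₀ dE/dt = (8.85×10^-12)(3.22×10^9) = 0.0285 A/m².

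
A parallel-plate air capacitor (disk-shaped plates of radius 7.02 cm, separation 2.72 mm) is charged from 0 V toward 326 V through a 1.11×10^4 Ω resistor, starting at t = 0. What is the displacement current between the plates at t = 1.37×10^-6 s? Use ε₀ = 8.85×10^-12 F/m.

2.53×10^-3 A

C = ε₀A/d = (8.85×10^-12)(0.01548)/(2.72×10^-3) = 5.037×10^-11 F and τ = RC = 5.591×10^-7 s. I_d in the gap equals the RC charging current.
I_d(t) = (V₀/R) e^(−t/τ) = 0.02937 · e^(−2.450) = 2.53×10^-3 A.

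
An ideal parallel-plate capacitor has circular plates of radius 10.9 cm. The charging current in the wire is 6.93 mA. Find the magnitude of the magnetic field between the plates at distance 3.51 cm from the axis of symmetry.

4.09×10^-9 T

By continuity the displacement current in the gap matches the conduction current: I_d = 6.93×10^-3 A.
∮B·dl = μ₀ I_d,enc with I_d,enc = I_d r²/R² = 7.186×10^-4 A; so B = μ₀ I_d,enc/(2πr) = 4.09×10^-9 T.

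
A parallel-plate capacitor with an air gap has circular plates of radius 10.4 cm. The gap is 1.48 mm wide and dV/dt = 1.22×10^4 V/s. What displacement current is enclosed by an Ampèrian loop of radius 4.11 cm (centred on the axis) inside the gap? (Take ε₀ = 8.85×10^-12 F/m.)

3.87×10^-7 A

With E = V/d, dE/dt = 8.243×10^6 V/(m·s) and πR² = 0.03398 m², giving I_d = ε₀ πR² dE/dt = 2.479×10^-6 A.
The field is uniform, so I_d,enc = I_d (r/R)² = (2.479×10^-6)(4.11/10.4)² = 3.87×10^-7 A.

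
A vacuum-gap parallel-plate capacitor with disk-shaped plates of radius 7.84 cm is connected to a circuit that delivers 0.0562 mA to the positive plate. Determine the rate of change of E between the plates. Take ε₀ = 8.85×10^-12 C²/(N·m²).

3.29×10^8 V/(m·s)

The displacement current between the plates equals the conduction current, I_d = 0.0562 mA.
Inverting I_d = ε₀ A dE/dt gives dE/dt = 5.62×10^-5 / (8.85×10^-12 · 0.01931) = 3.29×10^8 V/(m·s).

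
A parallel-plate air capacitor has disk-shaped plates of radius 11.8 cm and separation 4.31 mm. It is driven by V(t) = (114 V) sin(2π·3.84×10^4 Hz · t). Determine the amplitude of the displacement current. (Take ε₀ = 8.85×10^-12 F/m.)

The displacement current equals the conduction current C dV/dt, which peaks at C V₀ ω.
With C = ε₀A/d = (8.85×10^-12)(0.04374)/(4.31×10^-3) = 8.981×10^-11 F and ω = 2πf = 2.413×10^5 rad/s, I_d,max = (8.981×10^-11)(114)(2.413×10^5) = 2.47×10^-3 A.

2.47×10^-3 A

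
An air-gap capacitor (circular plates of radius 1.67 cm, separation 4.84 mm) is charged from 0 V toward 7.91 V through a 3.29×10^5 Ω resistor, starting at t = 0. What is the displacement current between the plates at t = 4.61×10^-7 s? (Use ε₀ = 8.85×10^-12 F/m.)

1.00×10^-5 A

C = ε₀A/d = (8.85×10^-12)(8.762×10^-4)/(4.84×10^-3) = 1.602×10^-12 F, so τ = RC = 5.271×10^-7 s.
The conduction current is I(t) = (V₀/R) e^(−t/τ), and the displacement current between the plates equals it.
t/τ = 0.8746; I_d = (7.91/3.29×10^5) · e^(−0.8746) = (2.404×10^-5)(0.4170) = 1.00×10^-5 A.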